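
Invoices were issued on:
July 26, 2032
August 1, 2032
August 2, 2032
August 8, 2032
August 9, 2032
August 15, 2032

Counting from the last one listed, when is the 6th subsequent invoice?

September 5, 2032

The gap pattern 6, 1, 6, 1, 6 repeats every 2 events.
These are the Mondays and Sundays of each week.
The following Monday is August 16, 2032.
The following Sunday is August 22, 2032.
The following Monday is August 23, 2032.
The following Sunday is August 29, 2032.
Next Monday: August 30, 2032.
Next Sunday: September 5, 2032.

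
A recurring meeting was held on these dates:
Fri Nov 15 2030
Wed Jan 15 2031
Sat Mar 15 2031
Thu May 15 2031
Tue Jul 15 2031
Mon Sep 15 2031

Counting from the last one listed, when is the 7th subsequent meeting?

Each date is the 15th; the gaps (61, 59, 61, 61, 62) track the month lengths.
The rule is the 15th of every 2 months.
Next: November 2031 → Sat Nov 15 2031.
Next: January 2032 → Thu Jan 15 2032.
Next: March 2032 → Mon Mar 15 2032.
May 2032: Sat May 15 2032.
Next: July 2032 → Thu Jul 15 2032.
September 2032: Wed Sep 15 2032.
Next: November 2032 → Mon Nov 15 2032.

Mon Nov 15 2032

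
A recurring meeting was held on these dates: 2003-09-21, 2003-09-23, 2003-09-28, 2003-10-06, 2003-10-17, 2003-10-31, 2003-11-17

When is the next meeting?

The spacing grows by 3 each time: 2, 5, 8, 11, 14, 17 days.
Next gap: 20 days. 2003-11-17 + 20 days = 2003-12-07.

2003-12-07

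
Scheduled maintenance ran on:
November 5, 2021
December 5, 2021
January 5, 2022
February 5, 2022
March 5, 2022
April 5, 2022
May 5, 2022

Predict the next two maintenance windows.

June 5, 2022; July 5, 2022

Each date is the 5th; the gaps (30, 31, 31, 28, 31, 30) track the month lengths.
The rule is the 5th of each month.
June 2022: June 5, 2022.
July 2022: July 5, 2022.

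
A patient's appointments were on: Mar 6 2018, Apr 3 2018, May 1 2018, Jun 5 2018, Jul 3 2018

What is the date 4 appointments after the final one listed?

Nov 6 2018

All dates are Tuesdays, 28, 28, 35, 28 days apart.
Specifically, the 1st Tuesday of each month.
1st Tuesday of August 2018: Aug 7 2018.
September 2018 — 1st Tuesday is Sep 4 2018.
1st Tuesday of October 2018: Oct 2 2018.
1st Tuesday of November 2018: Nov 6 2018.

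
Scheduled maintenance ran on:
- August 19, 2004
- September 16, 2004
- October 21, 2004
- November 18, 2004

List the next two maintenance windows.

All dates are Thursdays, 28, 35, 28 days apart.
Specifically, the 3rd Thursday of each month.
December 2004 — 3rd Thursday is December 16, 2004.
January 2005 — 3rd Thursday is January 20, 2005.

December 16, 2004; January 20, 2005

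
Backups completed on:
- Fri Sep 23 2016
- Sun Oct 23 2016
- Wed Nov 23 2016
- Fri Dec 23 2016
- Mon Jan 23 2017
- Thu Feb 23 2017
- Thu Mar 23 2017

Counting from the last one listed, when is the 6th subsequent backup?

Each date is the 23rd; the gaps (30, 31, 30, 31, 31, 28) track the month lengths.
The rule is the 23rd of each month.
Next: April 2017 → Sun Apr 23 2017.
May 2017: Tue May 23 2017.
June 2017: Fri Jun 23 2017.
Next: July 2017 → Sun Jul 23 2017.
Next: August 2017 → Wed Aug 23 2017.
September 2017: Sat Sep 23 2017.

Sat Sep 23 2017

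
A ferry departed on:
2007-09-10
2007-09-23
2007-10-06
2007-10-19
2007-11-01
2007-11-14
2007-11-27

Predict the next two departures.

Every event comes 13 days after the last (13, 13, 13, 13, 13, 13).
2007-11-27 + 13 days = 2007-12-10.
2007-12-10 + 13 days = 2007-12-23.

2007-12-10, 2007-12-23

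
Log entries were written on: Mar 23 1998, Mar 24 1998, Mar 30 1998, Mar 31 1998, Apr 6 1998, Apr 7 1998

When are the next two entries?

Apr 13 1998, Apr 14 1998

Gaps: 1, 6, 1, 6, 1 days — not constant, but cyclic with period 2.
The events fall on every Monday and Tuesday.
Next Monday: Apr 13 1998.
Next Tuesday: Apr 14 1998.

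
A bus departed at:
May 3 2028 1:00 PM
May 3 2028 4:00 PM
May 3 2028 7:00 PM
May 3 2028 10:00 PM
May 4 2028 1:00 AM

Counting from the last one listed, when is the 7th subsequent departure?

Spacing: 3, 3, 3, 3 h — constant 3 h.
May 4 2028 1:00 AM + 3 h = May 4 2028 4:00 AM.
May 4 2028 4:00 AM + 3 h = May 4 2028 7:00 AM.
May 4 2028 7:00 AM + 3 h = May 4 2028 10:00 AM.
May 4 2028 10:00 AM + 3 h = May 4 2028 1:00 PM.
May 4 2028 1:00 PM + 3 h = May 4 2028 4:00 PM.
May 4 2028 4:00 PM + 3 h = May 4 2028 7:00 PM.
May 4 2028 7:00 PM + 3 h = May 4 2028 10:00 PM.

May 4 2028 10:00 PM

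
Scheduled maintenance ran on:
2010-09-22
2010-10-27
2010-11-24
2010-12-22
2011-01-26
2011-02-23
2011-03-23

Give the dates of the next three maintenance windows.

2011-04-27, 2011-05-25, 2011-06-22

All dates are Wednesdays, 35, 28, 28, 35, 28, 28 days apart.
Specifically, the 4th Wednesday of each month.
4th Wednesday of April 2011: 2011-04-27.
4th Wednesday of May 2011: 2011-05-25.
June 2011 — 4th Wednesday is 2011-06-22.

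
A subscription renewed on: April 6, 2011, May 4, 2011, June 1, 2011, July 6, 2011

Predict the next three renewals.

August 3, 2011; September 7, 2011; October 5, 2011

These are Wednesdays at 28- or 35-day spacing (28, 28, 35).
The pattern: 1st Wednesday of the month.
1st Wednesday of August 2011: August 3, 2011.
1st Wednesday of September 2011: September 7, 2011.
1st Wednesday of October 2011: October 5, 2011.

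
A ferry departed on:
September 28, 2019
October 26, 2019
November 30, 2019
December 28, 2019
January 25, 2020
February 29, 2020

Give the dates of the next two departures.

March 28, 2020; April 25, 2020

Every date is a Saturday; gaps 28, 35, 28, 28, 35 days.
Each is the last Saturday of its month (at least one falls on the 29th or later, ruling out '4th Saturday').
Last Saturday of March 2020: March 28, 2020.
April 2020 ends with Saturday April 25, 2020.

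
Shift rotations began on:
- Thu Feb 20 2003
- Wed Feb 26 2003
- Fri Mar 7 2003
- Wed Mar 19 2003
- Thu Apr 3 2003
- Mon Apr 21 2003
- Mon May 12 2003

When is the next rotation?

The spacing grows by 3 each time: 6, 9, 12, 15, 18, 21 days.
Next gap: 24 days. Mon May 12 2003 + 24 days = Thu Jun 5 2003.

Thu Jun 5 2003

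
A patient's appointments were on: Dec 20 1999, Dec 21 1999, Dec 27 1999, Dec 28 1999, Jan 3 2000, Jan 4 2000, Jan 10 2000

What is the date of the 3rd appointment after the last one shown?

Gaps: 1, 6, 1, 6, 1, 6 days — not constant, but cyclic with period 2.
The events fall on every Monday and Tuesday.
Next Tuesday: Jan 11 2000.
The following Monday is Jan 17 2000.
The following Tuesday is Jan 18 2000.

Jan 18 2000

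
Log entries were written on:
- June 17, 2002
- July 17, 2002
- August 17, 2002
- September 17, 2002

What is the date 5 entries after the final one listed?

February 17, 2003

Each date is the 17th; the gaps (30, 31, 31) track the month lengths.
The rule is the 17th of each month.
Next: October 2002 → October 17, 2002.
Next: November 2002 → November 17, 2002.
Next: December 2002 → December 17, 2002.
Next: January 2003 → January 17, 2003.
Next: February 2003 → February 17, 2003.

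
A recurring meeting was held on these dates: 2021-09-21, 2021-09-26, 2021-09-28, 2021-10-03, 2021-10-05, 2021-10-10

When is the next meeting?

Gaps: 5, 2, 5, 2, 5 days — not constant, but cyclic with period 2.
The events fall on every Tuesday and Sunday.
Next Tuesday: 2021-10-12.

2021-10-12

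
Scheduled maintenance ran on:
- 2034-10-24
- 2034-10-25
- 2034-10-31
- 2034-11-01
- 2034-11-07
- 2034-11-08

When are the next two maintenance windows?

2034-11-14, 2034-11-15

Gaps: 1, 6, 1, 6, 1 days — not constant, but cyclic with period 2.
The events fall on every Tuesday and Wednesday.
Next Tuesday: 2034-11-14.
Next Wednesday: 2034-11-15.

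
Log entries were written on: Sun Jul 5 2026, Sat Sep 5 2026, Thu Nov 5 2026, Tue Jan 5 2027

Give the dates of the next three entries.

Fri Mar 5 2027, Wed May 5 2027, Mon Jul 5 2027

Each date is the 5th; the gaps (62, 61, 61) track the month lengths.
The rule is the 5th of every 2 months.
Next: March 2027 → Fri Mar 5 2027.
Next: May 2027 → Wed May 5 2027.
July 2027: Mon Jul 5 2027.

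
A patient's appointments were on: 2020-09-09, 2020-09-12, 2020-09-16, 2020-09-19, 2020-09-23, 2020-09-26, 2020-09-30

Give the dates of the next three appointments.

Every event lands on a Wednesday or Saturday (gaps cycle 3, 4, 3, 4, 3, 4).
So the schedule is: every Wednesday and Saturday.
The following Saturday is 2020-10-03.
Next Wednesday: 2020-10-07.
Next Saturday: 2020-10-10.

2020-10-03, 2020-10-07, 2020-10-10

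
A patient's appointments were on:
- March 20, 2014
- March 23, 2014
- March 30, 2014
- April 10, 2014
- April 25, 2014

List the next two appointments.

May 14, 2014; June 6, 2014

Intervals are 3, 7, 11, 15 days — an arithmetic progression with common difference 4.
Next gap: 19 days. April 25, 2014 + 19 days = May 14, 2014.
Next gap: 23 days. May 14, 2014 + 23 days = June 6, 2014.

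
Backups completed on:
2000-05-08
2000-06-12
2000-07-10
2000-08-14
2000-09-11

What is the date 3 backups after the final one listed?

These are Mondays at 28- or 35-day spacing (35, 28, 35, 28).
The pattern: 2nd Monday of the month.
2nd Monday of October 2000: 2000-10-09.
2nd Monday of November 2000: 2000-11-13.
December 2000 — 2nd Monday is 2000-12-11.

2000-12-11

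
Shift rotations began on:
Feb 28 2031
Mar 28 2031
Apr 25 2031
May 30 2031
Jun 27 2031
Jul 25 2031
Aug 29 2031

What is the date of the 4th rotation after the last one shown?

All Fridays; the gaps (28, 28, 35, 28, 28, 35) vary with month length.
This is the last Friday of each month.
Last Friday of September 2031: Sep 26 2031.
October 2031 ends with Friday Oct 31 2031.
Last Friday of November 2031: Nov 28 2031.
December 2031 ends with Friday Dec 26 2031.

Dec 26 2031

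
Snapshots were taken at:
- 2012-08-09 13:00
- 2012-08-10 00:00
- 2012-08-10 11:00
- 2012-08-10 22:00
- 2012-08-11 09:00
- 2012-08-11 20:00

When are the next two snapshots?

The interval is a steady 11 hours (11, 11, 11, 11, 11).
2012-08-11 20:00 + 11 h = 2012-08-12 07:00.
2012-08-12 07:00 + 11 h = 2012-08-12 18:00.

2012-08-12 07:00, 2012-08-12 18:00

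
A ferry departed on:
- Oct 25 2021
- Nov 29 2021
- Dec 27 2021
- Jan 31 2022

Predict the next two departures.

All Mondays; the gaps (35, 28, 35) vary with month length.
This is the last Monday of each month.
Last Monday of February 2022: Feb 28 2022.
Last Monday of March 2022: Mar 28 2022.

Feb 28 2022, Mar 28 2022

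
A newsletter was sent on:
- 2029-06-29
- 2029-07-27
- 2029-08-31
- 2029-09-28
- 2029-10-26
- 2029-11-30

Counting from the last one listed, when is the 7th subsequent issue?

2030-06-28

Every date is a Friday; gaps 28, 35, 28, 28, 35 days.
Each is the last Friday of its month (at least one falls on the 29th or later, ruling out '4th Friday').
Last Friday of December 2029: 2029-12-28.
Last Friday of January 2030: 2030-01-25.
February 2030 ends with Friday 2030-02-22.
March 2030 ends with Friday 2030-03-29.
Last Friday of April 2030: 2030-04-26.
Last Friday of May 2030: 2030-05-31.
Last Friday of June 2030: 2030-06-28.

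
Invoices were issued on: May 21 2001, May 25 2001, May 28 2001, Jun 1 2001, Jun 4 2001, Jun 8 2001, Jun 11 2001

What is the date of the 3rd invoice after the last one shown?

Jun 22 2001

Every event lands on a Monday or Friday (gaps cycle 4, 3, 4, 3, 4, 3).
So the schedule is: every Monday and Friday.
Next Friday: Jun 15 2001.
Next Monday: Jun 18 2001.
The following Friday is Jun 22 2001.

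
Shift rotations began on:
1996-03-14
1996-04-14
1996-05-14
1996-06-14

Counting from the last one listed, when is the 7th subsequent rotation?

1997-01-14

Gaps: 31, 30, 31 days — not constant. Every event is on the 14th of the month.
Pattern: the 14th of each month.
July 1996: 1996-07-14.
August 1996: 1996-08-14.
Next: September 1996 → 1996-09-14.
Next: October 1996 → 1996-10-14.
November 1996: 1996-11-14.
Next: December 1996 → 1996-12-14.
January 1997: 1997-01-14.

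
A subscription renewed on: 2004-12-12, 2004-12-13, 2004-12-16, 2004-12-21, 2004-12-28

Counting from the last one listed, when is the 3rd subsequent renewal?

2005-01-30

The spacing grows by 2 each time: 1, 3, 5, 7 days.
Next gap: 9 days. 2004-12-28 + 9 days = 2005-01-06.
Next gap: 11 days. 2005-01-06 + 11 days = 2005-01-17.
Next gap: 13 days. 2005-01-17 + 13 days = 2005-01-30.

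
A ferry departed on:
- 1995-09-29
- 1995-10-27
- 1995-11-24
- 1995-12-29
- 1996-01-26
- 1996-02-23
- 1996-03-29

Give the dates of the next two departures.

1996-04-26, 1996-05-31

These are Fridays with 28, 28, 35, 28, 28, 35-day gaps.
Each is the final Friday of its month — 1995-09-29 is past the 28th, so '4th Friday' doesn't fit.
Last Friday of April 1996: 1996-04-26.
Last Friday of May 1996: 1996-05-31.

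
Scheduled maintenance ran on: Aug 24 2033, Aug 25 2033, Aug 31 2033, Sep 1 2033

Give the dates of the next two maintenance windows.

Sep 7 2033, Sep 8 2033

The gap pattern 1, 6, 1 repeats every 2 events.
These are the Wednesdays and Thursdays of each week.
Next Wednesday: Sep 7 2033.
The following Thursday is Sep 8 2033.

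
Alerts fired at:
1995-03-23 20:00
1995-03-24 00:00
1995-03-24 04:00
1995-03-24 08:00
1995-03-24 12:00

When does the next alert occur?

1995-03-24 16:00

Spacing: 4, 4, 4, 4 h — constant 4 h.
1995-03-24 12:00 + 4 h = 1995-03-24 16:00.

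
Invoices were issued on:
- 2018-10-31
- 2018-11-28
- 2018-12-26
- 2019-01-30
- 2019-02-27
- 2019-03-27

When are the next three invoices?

2019-04-24, 2019-05-29, 2019-06-26

These are Wednesdays with 28, 28, 35, 28, 28-day gaps.
Each is the final Wednesday of its month — 2018-10-31 is past the 28th, so '4th Wednesday' doesn't fit.
April 2019 ends with Wednesday 2019-04-24.
Last Wednesday of May 2019: 2019-05-29.
June 2019 ends with Wednesday 2019-06-26.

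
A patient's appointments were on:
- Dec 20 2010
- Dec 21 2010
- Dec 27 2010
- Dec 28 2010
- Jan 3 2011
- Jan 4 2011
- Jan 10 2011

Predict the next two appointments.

Gaps: 1, 6, 1, 6, 1, 6 days — not constant, but cyclic with period 2.
The events fall on every Monday and Tuesday.
The following Tuesday is Jan 11 2011.
Next Monday: Jan 17 2011.

Jan 11 2011, Jan 17 2011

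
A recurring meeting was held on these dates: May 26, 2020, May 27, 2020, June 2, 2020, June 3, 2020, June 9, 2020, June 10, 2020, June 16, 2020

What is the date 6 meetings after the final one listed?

July 7, 2020

Every event lands on a Tuesday or Wednesday (gaps cycle 1, 6, 1, 6, 1, 6).
So the schedule is: every Tuesday and Wednesday.
The following Wednesday is June 17, 2020.
Next Tuesday: June 23, 2020.
Next Wednesday: June 24, 2020.
Next Tuesday: June 30, 2020.
Next Wednesday: July 1, 2020.
Next Tuesday: July 7, 2020.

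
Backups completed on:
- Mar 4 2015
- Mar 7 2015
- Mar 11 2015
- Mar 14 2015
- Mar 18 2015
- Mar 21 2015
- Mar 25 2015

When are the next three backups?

Every event lands on a Wednesday or Saturday (gaps cycle 3, 4, 3, 4, 3, 4).
So the schedule is: every Wednesday and Saturday.
Next Saturday: Mar 28 2015.
Next Wednesday: Apr 1 2015.
The following Saturday is Apr 4 2015.

Mar 28 2015, Apr 1 2015, Apr 4 2015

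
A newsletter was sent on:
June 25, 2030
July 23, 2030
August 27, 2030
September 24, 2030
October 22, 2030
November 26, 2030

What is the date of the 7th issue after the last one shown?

June 24, 2031

These are Tuesdays at 28- or 35-day spacing (28, 35, 28, 28, 35).
The pattern: 4th Tuesday of the month.
December 2030 — 4th Tuesday is December 24, 2030.
4th Tuesday of January 2031: January 28, 2031.
4th Tuesday of February 2031: February 25, 2031.
4th Tuesday of March 2031: March 25, 2031.
4th Tuesday of April 2031: April 22, 2031.
May 2031 — 4th Tuesday is May 27, 2031.
4th Tuesday of June 2031: June 24, 2031.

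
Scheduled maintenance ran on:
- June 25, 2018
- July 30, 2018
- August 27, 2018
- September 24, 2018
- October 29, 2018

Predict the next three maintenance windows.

November 26, 2018; December 31, 2018; January 28, 2019

All Mondays; the gaps (35, 28, 28, 35) vary with month length.
This is the last Monday of each month.
Last Monday of November 2018: November 26, 2018.
December 2018 ends with Monday December 31, 2018.
Last Monday of January 2019: January 28, 2019.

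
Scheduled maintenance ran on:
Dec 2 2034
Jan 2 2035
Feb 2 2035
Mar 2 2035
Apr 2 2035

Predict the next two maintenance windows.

The day-of-month is always 2 (31, 31, 28, 31 days between events).
So this recurs on the 2nd of each month.
May 2035: May 2 2035.
June 2035: Jun 2 2035.

May 2 2035, Jun 2 2035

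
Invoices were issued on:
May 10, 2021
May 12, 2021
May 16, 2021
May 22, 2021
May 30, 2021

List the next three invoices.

The spacing grows by 2 each time: 2, 4, 6, 8 days.
Next gap: 10 days. May 30, 2021 + 10 days = June 9, 2021.
Next gap: 12 days. June 9, 2021 + 12 days = June 21, 2021.
Next gap: 14 days. June 21, 2021 + 14 days = July 5, 2021.

June 9, 2021; June 21, 2021; July 5, 2021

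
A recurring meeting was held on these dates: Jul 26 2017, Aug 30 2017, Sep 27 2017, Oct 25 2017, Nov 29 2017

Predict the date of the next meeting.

These are Wednesdays with 35, 28, 28, 35-day gaps.
Each is the final Wednesday of its month — Aug 30 2017 is past the 28th, so '4th Wednesday' doesn't fit.
Last Wednesday of December 2017: Dec 27 2017.

Dec 27 2017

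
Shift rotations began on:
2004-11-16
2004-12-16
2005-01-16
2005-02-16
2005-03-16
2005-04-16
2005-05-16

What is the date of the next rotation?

The day-of-month is always 16 (30, 31, 31, 28, 31, 30 days between events).
So this recurs on the 16th of each month.
June 2005: 2005-06-16.

2005-06-16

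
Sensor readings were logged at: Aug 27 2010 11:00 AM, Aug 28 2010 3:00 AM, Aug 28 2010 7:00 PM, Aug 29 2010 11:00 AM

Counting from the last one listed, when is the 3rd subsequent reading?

Spacing: 16, 16, 16 h — constant 16 h.
Aug 29 2010 11:00 AM + 16 h = Aug 30 2010 3:00 AM.
Aug 30 2010 3:00 AM + 16 h = Aug 30 2010 7:00 PM.
Aug 30 2010 7:00 PM + 16 h = Aug 31 2010 11:00 AM.

Aug 31 2010 11:00 AM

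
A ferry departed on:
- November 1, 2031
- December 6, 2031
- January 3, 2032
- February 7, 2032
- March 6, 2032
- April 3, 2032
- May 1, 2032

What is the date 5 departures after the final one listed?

All dates are Saturdays, 35, 28, 35, 28, 28, 28 days apart.
Specifically, the 1st Saturday of each month.
June 2032 — 1st Saturday is June 5, 2032.
1st Saturday of July 2032: July 3, 2032.
1st Saturday of August 2032: August 7, 2032.
September 2032 — 1st Saturday is September 4, 2032.
October 2032 — 1st Saturday is October 2, 2032.

October 2, 2032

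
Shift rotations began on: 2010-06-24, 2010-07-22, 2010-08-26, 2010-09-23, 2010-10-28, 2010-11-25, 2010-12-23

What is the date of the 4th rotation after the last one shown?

2011-04-28

All dates are Thursdays, 28, 35, 28, 35, 28, 28 days apart.
Specifically, the 4th Thursday of each month.
January 2011 — 4th Thursday is 2011-01-27.
4th Thursday of February 2011: 2011-02-24.
March 2011 — 4th Thursday is 2011-03-24.
April 2011 — 4th Thursday is 2011-04-28.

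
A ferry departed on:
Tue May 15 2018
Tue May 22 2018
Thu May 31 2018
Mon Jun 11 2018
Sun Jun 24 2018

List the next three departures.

The spacing grows by 2 each time: 7, 9, 11, 13 days.
Next gap: 15 days. Sun Jun 24 2018 + 15 days = Mon Jul 9 2018.
Next gap: 17 days. Mon Jul 9 2018 + 17 days = Thu Jul 26 2018.
Next gap: 19 days. Thu Jul 26 2018 + 19 days = Tue Aug 14 2018.

Mon Jul 9 2018, Thu Jul 26 2018, Tue Aug 14 2018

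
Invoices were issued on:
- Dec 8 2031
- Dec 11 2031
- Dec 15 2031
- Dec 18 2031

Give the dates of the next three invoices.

The gap pattern 3, 4, 3 repeats every 2 events.
These are the Mondays and Thursdays of each week.
Next Monday: Dec 22 2031.
The following Thursday is Dec 25 2031.
Next Monday: Dec 29 2031.

Dec 22 2031, Dec 25 2031, Dec 29 2031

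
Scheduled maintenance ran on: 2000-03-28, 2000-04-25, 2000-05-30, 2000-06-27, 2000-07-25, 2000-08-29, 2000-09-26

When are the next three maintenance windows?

All Tuesdays; the gaps (28, 35, 28, 28, 35, 28) vary with month length.
This is the last Tuesday of each month.
Last Tuesday of October 2000: 2000-10-31.
November 2000 ends with Tuesday 2000-11-28.
Last Tuesday of December 2000: 2000-12-26.

2000-10-31, 2000-11-28, 2000-12-26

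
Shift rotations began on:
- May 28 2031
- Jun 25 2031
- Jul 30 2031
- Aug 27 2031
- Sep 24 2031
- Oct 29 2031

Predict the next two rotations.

These are Wednesdays with 28, 35, 28, 28, 35-day gaps.
Each is the final Wednesday of its month — Jul 30 2031 is past the 28th, so '4th Wednesday' doesn't fit.
November 2031 ends with Wednesday Nov 26 2031.
Last Wednesday of December 2031: Dec 31 2031.

Nov 26 2031, Dec 31 2031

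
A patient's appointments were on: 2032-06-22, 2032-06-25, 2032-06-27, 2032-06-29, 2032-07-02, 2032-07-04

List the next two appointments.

Gaps: 3, 2, 2, 3, 2 days — not constant, but cyclic with period 3.
The events fall on every Tuesday, Friday and Sunday.
Next Tuesday: 2032-07-06.
The following Friday is 2032-07-09.

2032-07-06, 2032-07-09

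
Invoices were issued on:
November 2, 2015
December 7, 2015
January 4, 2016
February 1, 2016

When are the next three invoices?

March 7, 2016; April 4, 2016; May 2, 2016

These are Mondays at 28- or 35-day spacing (35, 28, 28).
The pattern: 1st Monday of the month.
March 2016 — 1st Monday is March 7, 2016.
April 2016 — 1st Monday is April 4, 2016.
May 2016 — 1st Monday is May 2, 2016.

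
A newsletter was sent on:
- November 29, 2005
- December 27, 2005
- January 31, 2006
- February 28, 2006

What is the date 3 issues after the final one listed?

All Tuesdays; the gaps (28, 35, 28) vary with month length.
This is the last Tuesday of each month.
Last Tuesday of March 2006: March 28, 2006.
April 2006 ends with Tuesday April 25, 2006.
May 2006 ends with Tuesday May 30, 2006.

May 30, 2006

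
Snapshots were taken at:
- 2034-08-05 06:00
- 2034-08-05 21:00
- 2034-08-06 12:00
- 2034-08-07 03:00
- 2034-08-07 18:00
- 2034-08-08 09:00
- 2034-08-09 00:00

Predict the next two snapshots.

2034-08-09 15:00, 2034-08-10 06:00

Spacing: 15, 15, 15, 15, 15, 15 h — constant 15 h.
2034-08-09 00:00 + 15 h = 2034-08-09 15:00.
2034-08-09 15:00 + 15 h = 2034-08-10 06:00.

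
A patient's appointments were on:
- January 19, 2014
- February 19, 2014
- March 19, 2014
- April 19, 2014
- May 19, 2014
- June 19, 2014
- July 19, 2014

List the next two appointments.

Each date is the 19th; the gaps (31, 28, 31, 30, 31, 30) track the month lengths.
The rule is the 19th of each month.
Next: August 2014 → August 19, 2014.
Next: September 2014 → September 19, 2014.

August 19, 2014; September 19, 2014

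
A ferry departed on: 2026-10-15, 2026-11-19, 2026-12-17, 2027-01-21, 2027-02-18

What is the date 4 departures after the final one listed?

Gaps: 35, 28, 35, 28 days — a mix of 28 and 35. Every date is a Thursday.
Each is the 3rd Thursday of its month.
March 2027 — 3rd Thursday is 2027-03-18.
April 2027 — 3rd Thursday is 2027-04-15.
May 2027 — 3rd Thursday is 2027-05-20.
June 2027 — 3rd Thursday is 2027-06-17.

2027-06-17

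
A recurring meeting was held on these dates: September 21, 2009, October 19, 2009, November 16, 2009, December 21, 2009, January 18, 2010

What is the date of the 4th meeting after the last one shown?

All dates are Mondays, 28, 28, 35, 28 days apart.
Specifically, the 3rd Monday of each month.
3rd Monday of February 2010: February 15, 2010.
March 2010 — 3rd Monday is March 15, 2010.
April 2010 — 3rd Monday is April 19, 2010.
3rd Monday of May 2010: May 17, 2010.

May 17, 2010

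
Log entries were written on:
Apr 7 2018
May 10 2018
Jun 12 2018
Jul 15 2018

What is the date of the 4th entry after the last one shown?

Nov 24 2018

Every event comes 33 days after the last (33, 33, 33).
Jul 15 2018 + 33 days = Aug 17 2018.
Aug 17 2018 + 33 days = Sep 19 2018.
Sep 19 2018 + 33 days = Oct 22 2018.
Oct 22 2018 + 33 days = Nov 24 2018.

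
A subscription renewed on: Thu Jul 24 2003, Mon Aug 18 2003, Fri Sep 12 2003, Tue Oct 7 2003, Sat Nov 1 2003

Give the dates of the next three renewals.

Wed Nov 26 2003, Sun Dec 21 2003, Thu Jan 15 2004

Gaps between consecutive events: 25, 25, 25, 25 days — a constant 25-day interval.
Sat Nov 1 2003 + 25 days = Wed Nov 26 2003.
Wed Nov 26 2003 + 25 days = Sun Dec 21 2003.
Sun Dec 21 2003 + 25 days = Thu Jan 15 2004.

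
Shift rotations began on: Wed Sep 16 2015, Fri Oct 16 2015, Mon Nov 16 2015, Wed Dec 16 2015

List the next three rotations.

Each date is the 16th; the gaps (30, 31, 30) track the month lengths.
The rule is the 16th of each month.
January 2016: Sat Jan 16 2016.
Next: February 2016 → Tue Feb 16 2016.
March 2016: Wed Mar 16 2016.

Sat Jan 16 2016, Tue Feb 16 2016, Wed Mar 16 2016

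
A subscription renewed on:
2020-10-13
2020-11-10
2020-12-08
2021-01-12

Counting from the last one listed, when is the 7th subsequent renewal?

2021-08-10

These are Tuesdays at 28- or 35-day spacing (28, 28, 35).
The pattern: 2nd Tuesday of the month.
2nd Tuesday of February 2021: 2021-02-09.
March 2021 — 2nd Tuesday is 2021-03-09.
April 2021 — 2nd Tuesday is 2021-04-13.
May 2021 — 2nd Tuesday is 2021-05-11.
June 2021 — 2nd Tuesday is 2021-06-08.
2nd Tuesday of July 2021: 2021-07-13.
August 2021 — 2nd Tuesday is 2021-08-10.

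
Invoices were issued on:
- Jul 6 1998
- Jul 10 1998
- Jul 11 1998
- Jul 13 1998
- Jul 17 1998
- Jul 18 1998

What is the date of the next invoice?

Gaps: 4, 1, 2, 4, 1 days — not constant, but cyclic with period 3.
The events fall on every Monday, Friday and Saturday.
Next Monday: Jul 20 1998.

Jul 20 1998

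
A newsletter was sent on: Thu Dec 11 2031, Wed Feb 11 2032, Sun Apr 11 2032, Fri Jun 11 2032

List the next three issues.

Gaps: 62, 60, 61 days — not constant. Every event is on the 11th of the month.
Pattern: the 11th of every 2 months.
August 2032: Wed Aug 11 2032.
October 2032: Mon Oct 11 2032.
December 2032: Sat Dec 11 2032.

Wed Aug 11 2032, Mon Oct 11 2032, Sat Dec 11 2032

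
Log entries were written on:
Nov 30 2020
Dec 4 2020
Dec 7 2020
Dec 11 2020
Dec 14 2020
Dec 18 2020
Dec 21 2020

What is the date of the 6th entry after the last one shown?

Jan 11 2021

The gap pattern 4, 3, 4, 3, 4, 3 repeats every 2 events.
These are the Mondays and Fridays of each week.
The following Friday is Dec 25 2020.
The following Monday is Dec 28 2020.
The following Friday is Jan 1 2021.
The following Monday is Jan 4 2021.
The following Friday is Jan 8 2021.
The following Monday is Jan 11 2021.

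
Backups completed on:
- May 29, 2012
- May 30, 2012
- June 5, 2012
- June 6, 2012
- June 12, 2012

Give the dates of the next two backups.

June 13, 2012; June 19, 2012

Every event lands on a Tuesday or Wednesday (gaps cycle 1, 6, 1, 6).
So the schedule is: every Tuesday and Wednesday.
The following Wednesday is June 13, 2012.
The following Tuesday is June 19, 2012.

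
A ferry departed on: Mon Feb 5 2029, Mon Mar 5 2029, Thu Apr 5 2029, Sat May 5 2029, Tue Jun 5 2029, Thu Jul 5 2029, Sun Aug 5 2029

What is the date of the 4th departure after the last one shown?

Each date is the 5th; the gaps (28, 31, 30, 31, 30, 31) track the month lengths.
The rule is the 5th of each month.
Next: September 2029 → Wed Sep 5 2029.
Next: October 2029 → Fri Oct 5 2029.
November 2029: Mon Nov 5 2029.
December 2029: Wed Dec 5 2029.

Wed Dec 5 2029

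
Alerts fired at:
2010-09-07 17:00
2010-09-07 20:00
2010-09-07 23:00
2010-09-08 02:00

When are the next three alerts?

2010-09-08 05:00, 2010-09-08 08:00, 2010-09-08 11:00

The interval is a steady 3 hours (3, 3, 3).
2010-09-08 02:00 + 3 h = 2010-09-08 05:00.
2010-09-08 05:00 + 3 h = 2010-09-08 08:00.
2010-09-08 08:00 + 3 h = 2010-09-08 11:00.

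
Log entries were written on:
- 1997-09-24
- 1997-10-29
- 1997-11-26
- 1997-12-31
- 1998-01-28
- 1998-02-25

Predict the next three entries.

1998-03-25, 1998-04-29, 1998-05-27

Every date is a Wednesday; gaps 35, 28, 35, 28, 28 days.
Each is the last Wednesday of its month (at least one falls on the 29th or later, ruling out '4th Wednesday').
March 1998 ends with Wednesday 1998-03-25.
April 1998 ends with Wednesday 1998-04-29.
Last Wednesday of May 1998: 1998-05-27.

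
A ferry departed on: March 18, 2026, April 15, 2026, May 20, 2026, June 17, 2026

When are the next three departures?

July 15, 2026; August 19, 2026; September 16, 2026

All dates are Wednesdays, 28, 35, 28 days apart.
Specifically, the 3rd Wednesday of each month.
3rd Wednesday of July 2026: July 15, 2026.
August 2026 — 3rd Wednesday is August 19, 2026.
3rd Wednesday of September 2026: September 16, 2026.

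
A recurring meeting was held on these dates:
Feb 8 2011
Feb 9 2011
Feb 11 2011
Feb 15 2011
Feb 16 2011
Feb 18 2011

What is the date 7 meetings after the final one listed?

The gap pattern 1, 2, 4, 1, 2 repeats every 3 events.
These are the Tuesdays, Wednesdays and Fridays of each week.
The following Tuesday is Feb 22 2011.
The following Wednesday is Feb 23 2011.
The following Friday is Feb 25 2011.
Next Tuesday: Mar 1 2011.
The following Wednesday is Mar 2 2011.
Next Friday: Mar 4 2011.
Next Tuesday: Mar 8 2011.

Mar 8 2011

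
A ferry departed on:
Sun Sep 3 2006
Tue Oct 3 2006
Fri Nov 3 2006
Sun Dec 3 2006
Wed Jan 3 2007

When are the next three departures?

Each date is the 3rd; the gaps (30, 31, 30, 31) track the month lengths.
The rule is the 3rd of each month.
February 2007: Sat Feb 3 2007.
March 2007: Sat Mar 3 2007.
Next: April 2007 → Tue Apr 3 2007.

Sat Feb 3 2007, Sat Mar 3 2007, Tue Apr 3 2007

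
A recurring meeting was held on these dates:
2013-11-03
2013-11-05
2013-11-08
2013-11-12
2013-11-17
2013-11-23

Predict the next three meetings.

2013-11-30, 2013-12-08, 2013-12-17

The spacing grows by 1 each time: 2, 3, 4, 5, 6 days.
Next gap: 7 days. 2013-11-23 + 7 days = 2013-11-30.
Next gap: 8 days. 2013-11-30 + 8 days = 2013-12-08.
Next gap: 9 days. 2013-12-08 + 9 days = 2013-12-17.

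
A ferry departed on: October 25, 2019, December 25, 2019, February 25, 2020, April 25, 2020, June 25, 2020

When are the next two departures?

Each date is the 25th; the gaps (61, 62, 60, 61) track the month lengths.
The rule is the 25th of every 2 months.
August 2020: August 25, 2020.
Next: October 2020 → October 25, 2020.

August 25, 2020; October 25, 2020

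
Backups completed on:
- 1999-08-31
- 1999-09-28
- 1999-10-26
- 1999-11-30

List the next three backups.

These are Tuesdays with 28, 28, 35-day gaps.
Each is the final Tuesday of its month — 1999-08-31 is past the 28th, so '4th Tuesday' doesn't fit.
Last Tuesday of December 1999: 1999-12-28.
January 2000 ends with Tuesday 2000-01-25.
February 2000 ends with Tuesday 2000-02-29.

1999-12-28, 2000-01-25, 2000-02-29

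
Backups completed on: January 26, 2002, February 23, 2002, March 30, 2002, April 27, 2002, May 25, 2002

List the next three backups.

All Saturdays; the gaps (28, 35, 28, 28) vary with month length.
This is the last Saturday of each month.
June 2002 ends with Saturday June 29, 2002.
Last Saturday of July 2002: July 27, 2002.
Last Saturday of August 2002: August 31, 2002.

June 29, 2002; July 27, 2002; August 31, 2002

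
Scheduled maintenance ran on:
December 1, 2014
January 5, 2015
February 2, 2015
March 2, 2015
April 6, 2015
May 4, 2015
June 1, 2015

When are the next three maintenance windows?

Gaps: 35, 28, 28, 35, 28, 28 days — a mix of 28 and 35. Every date is a Monday.
Each is the 1st Monday of its month.
1st Monday of July 2015: July 6, 2015.
1st Monday of August 2015: August 3, 2015.
1st Monday of September 2015: September 7, 2015.

July 6, 2015; August 3, 2015; September 7, 2015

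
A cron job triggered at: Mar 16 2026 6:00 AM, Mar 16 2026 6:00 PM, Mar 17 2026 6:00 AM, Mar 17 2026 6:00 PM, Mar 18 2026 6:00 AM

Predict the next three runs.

The interval is a steady 12 hours (12, 12, 12, 12).
Mar 18 2026 6:00 AM + 12 h = Mar 18 2026 6:00 PM.
Mar 18 2026 6:00 PM + 12 h = Mar 19 2026 6:00 AM.
Mar 19 2026 6:00 AM + 12 h = Mar 19 2026 6:00 PM.

Mar 18 2026 6:00 PM, Mar 19 2026 6:00 AM, Mar 19 2026 6:00 PM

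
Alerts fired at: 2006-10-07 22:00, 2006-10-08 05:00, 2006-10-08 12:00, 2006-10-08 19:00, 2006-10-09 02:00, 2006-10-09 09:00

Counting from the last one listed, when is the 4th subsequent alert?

2006-10-10 13:00

Gaps: 7, 7, 7, 7, 7 hours — each event is 7 hours after the previous one.
2006-10-09 09:00 + 7 h = 2006-10-09 16:00.
2006-10-09 16:00 + 7 h = 2006-10-09 23:00.
2006-10-09 23:00 + 7 h = 2006-10-10 06:00.
2006-10-10 06:00 + 7 h = 2006-10-10 13:00.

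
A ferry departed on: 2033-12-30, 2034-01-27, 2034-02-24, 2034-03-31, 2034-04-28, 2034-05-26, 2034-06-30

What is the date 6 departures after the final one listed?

2034-12-29

These are Fridays with 28, 28, 35, 28, 28, 35-day gaps.
Each is the final Friday of its month — 2033-12-30 is past the 28th, so '4th Friday' doesn't fit.
Last Friday of July 2034: 2034-07-28.
Last Friday of August 2034: 2034-08-25.
September 2034 ends with Friday 2034-09-29.
Last Friday of October 2034: 2034-10-27.
November 2034 ends with Friday 2034-11-24.
Last Friday of December 2034: 2034-12-29.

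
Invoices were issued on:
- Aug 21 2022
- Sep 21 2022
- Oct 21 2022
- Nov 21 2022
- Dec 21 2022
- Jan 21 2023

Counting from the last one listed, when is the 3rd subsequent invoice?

Apr 21 2023

Each date is the 21st; the gaps (31, 30, 31, 30, 31) track the month lengths.
The rule is the 21st of each month.
February 2023: Feb 21 2023.
March 2023: Mar 21 2023.
April 2023: Apr 21 2023.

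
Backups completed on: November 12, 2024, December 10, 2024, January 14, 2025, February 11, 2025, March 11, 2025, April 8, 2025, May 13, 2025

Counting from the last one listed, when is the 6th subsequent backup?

November 11, 2025

Gaps: 28, 35, 28, 28, 28, 35 days — a mix of 28 and 35. Every date is a Tuesday.
Each is the 2nd Tuesday of its month.
June 2025 — 2nd Tuesday is June 10, 2025.
2nd Tuesday of July 2025: July 8, 2025.
2nd Tuesday of August 2025: August 12, 2025.
2nd Tuesday of September 2025: September 9, 2025.
October 2025 — 2nd Tuesday is October 14, 2025.
2nd Tuesday of November 2025: November 11, 2025.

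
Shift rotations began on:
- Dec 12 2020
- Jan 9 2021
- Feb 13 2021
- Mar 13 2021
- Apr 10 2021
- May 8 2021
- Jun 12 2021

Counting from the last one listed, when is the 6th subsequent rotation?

Gaps: 28, 35, 28, 28, 28, 35 days — a mix of 28 and 35. Every date is a Saturday.
Each is the 2nd Saturday of its month.
July 2021 — 2nd Saturday is Jul 10 2021.
2nd Saturday of August 2021: Aug 14 2021.
September 2021 — 2nd Saturday is Sep 11 2021.
October 2021 — 2nd Saturday is Oct 9 2021.
2nd Saturday of November 2021: Nov 13 2021.
2nd Saturday of December 2021: Dec 11 2021.

Dec 11 2021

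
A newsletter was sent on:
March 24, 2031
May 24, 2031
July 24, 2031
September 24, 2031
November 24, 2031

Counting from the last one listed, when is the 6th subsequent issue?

The day-of-month is always 24 (61, 61, 62, 61 days between events).
So this recurs on the 24th of every 2 months.
January 2032: January 24, 2032.
Next: March 2032 → March 24, 2032.
May 2032: May 24, 2032.
July 2032: July 24, 2032.
Next: September 2032 → September 24, 2032.
Next: November 2032 → November 24, 2032.

November 24, 2032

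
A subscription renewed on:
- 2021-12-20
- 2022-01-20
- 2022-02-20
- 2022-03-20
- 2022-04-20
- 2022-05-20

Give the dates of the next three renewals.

2022-06-20, 2022-07-20, 2022-08-20

The day-of-month is always 20 (31, 31, 28, 31, 30 days between events).
So this recurs on the 20th of each month.
Next: June 2022 → 2022-06-20.
July 2022: 2022-07-20.
Next: August 2022 → 2022-08-20.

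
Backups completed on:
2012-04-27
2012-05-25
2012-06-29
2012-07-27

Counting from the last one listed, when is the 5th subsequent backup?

2012-12-28

Every date is a Friday; gaps 28, 35, 28 days.
Each is the last Friday of its month (at least one falls on the 29th or later, ruling out '4th Friday').
Last Friday of August 2012: 2012-08-31.
September 2012 ends with Friday 2012-09-28.
October 2012 ends with Friday 2012-10-26.
Last Friday of November 2012: 2012-11-30.
Last Friday of December 2012: 2012-12-28.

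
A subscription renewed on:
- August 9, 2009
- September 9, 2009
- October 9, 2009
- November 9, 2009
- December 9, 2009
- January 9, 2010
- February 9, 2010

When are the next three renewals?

The day-of-month is always 9 (31, 30, 31, 30, 31, 31 days between events).
So this recurs on the 9th of each month.
March 2010: March 9, 2010.
Next: April 2010 → April 9, 2010.
Next: May 2010 → May 9, 2010.

March 9, 2010; April 9, 2010; May 9, 2010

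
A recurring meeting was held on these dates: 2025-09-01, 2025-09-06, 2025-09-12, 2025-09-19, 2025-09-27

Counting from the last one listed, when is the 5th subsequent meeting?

Intervals are 5, 6, 7, 8 days — an arithmetic progression with common difference 1.
Next gap: 9 days. 2025-09-27 + 9 days = 2025-10-06.
Next gap: 10 days. 2025-10-06 + 10 days = 2025-10-16.
Next gap: 11 days. 2025-10-16 + 11 days = 2025-10-27.
Next gap: 12 days. 2025-10-27 + 12 days = 2025-11-08.
Next gap: 13 days. 2025-11-08 + 13 days = 2025-11-21.

2025-11-21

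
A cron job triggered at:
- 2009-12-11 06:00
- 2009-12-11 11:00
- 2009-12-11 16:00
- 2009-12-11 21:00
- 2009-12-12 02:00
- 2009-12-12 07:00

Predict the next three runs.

2009-12-12 12:00, 2009-12-12 17:00, 2009-12-12 22:00

The interval is a steady 5 hours (5, 5, 5, 5, 5).
2009-12-12 07:00 + 5 h = 2009-12-12 12:00.
2009-12-12 12:00 + 5 h = 2009-12-12 17:00.
2009-12-12 17:00 + 5 h = 2009-12-12 22:00.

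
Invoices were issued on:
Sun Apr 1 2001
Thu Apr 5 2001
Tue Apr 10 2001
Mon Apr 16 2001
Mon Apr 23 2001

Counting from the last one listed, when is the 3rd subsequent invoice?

Sun May 20 2001

Gaps: 4, 5, 6, 7 days — each gap is 1 larger than the previous one.
Next gap: 8 days. Mon Apr 23 2001 + 8 days = Tue May 1 2001.
Next gap: 9 days. Tue May 1 2001 + 9 days = Thu May 10 2001.
Next gap: 10 days. Thu May 10 2001 + 10 days = Sun May 20 2001.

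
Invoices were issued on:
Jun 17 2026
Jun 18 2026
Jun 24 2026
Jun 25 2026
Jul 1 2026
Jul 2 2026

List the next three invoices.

Jul 8 2026, Jul 9 2026, Jul 15 2026

Gaps: 1, 6, 1, 6, 1 days — not constant, but cyclic with period 2.
The events fall on every Wednesday and Thursday.
The following Wednesday is Jul 8 2026.
The following Thursday is Jul 9 2026.
The following Wednesday is Jul 15 2026.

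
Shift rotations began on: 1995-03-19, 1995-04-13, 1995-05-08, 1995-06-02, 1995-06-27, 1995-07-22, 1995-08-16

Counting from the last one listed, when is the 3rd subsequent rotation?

1995-10-30

Every event comes 25 days after the last (25, 25, 25, 25, 25, 25).
1995-08-16 + 25 days = 1995-09-10.
1995-09-10 + 25 days = 1995-10-05.
1995-10-05 + 25 days = 1995-10-30.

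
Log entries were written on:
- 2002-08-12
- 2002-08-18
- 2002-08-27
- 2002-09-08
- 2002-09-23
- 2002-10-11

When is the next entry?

Gaps: 6, 9, 12, 15, 18 days — each gap is 3 larger than the previous one.
Next gap: 21 days. 2002-10-11 + 21 days = 2002-11-01.

2002-11-01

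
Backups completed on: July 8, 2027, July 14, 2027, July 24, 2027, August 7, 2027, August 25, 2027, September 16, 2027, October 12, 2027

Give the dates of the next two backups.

The spacing grows by 4 each time: 6, 10, 14, 18, 22, 26 days.
Next gap: 30 days. October 12, 2027 + 30 days = November 11, 2027.
Next gap: 34 days. November 11, 2027 + 34 days = December 15, 2027.

November 11, 2027; December 15, 2027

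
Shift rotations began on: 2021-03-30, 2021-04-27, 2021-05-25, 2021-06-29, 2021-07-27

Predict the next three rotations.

Every date is a Tuesday; gaps 28, 28, 35, 28 days.
Each is the last Tuesday of its month (at least one falls on the 29th or later, ruling out '4th Tuesday').
August 2021 ends with Tuesday 2021-08-31.
Last Tuesday of September 2021: 2021-09-28.
Last Tuesday of October 2021: 2021-10-26.

2021-08-31, 2021-09-28, 2021-10-26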